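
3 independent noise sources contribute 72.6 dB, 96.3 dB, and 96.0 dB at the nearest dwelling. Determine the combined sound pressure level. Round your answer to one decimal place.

For uncorrelated sources the intensities add, so convert each level to linear form, sum, and take 10·log₁₀ of the total.
Σ 10^(L/10) = 10^(72.6/10) + 10^(96.3/10) + 10^(96.0/10) = 8.265e+09.
L_total = 10·log₁₀(8.265e+09) = 99.17 dB.

99.2 dB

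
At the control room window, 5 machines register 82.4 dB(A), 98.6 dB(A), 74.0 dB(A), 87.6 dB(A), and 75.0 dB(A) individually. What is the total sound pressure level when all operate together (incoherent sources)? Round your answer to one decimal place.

For uncorrelated sources the intensities add, so convert each level to linear form, sum, and take 10·log₁₀ of the total.
Σ 10^(L/10) = 10^(82.4/10) + 10^(98.6/10) + 10^(74.0/10) + 10^(87.6/10) + 10^(75.0/10) = 8.050e+09.
L_total = 10·log₁₀(8.050e+09) = 99.06 dB(A).

99.1 dB(A)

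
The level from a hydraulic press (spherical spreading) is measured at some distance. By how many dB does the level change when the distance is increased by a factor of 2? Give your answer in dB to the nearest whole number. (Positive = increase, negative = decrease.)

A point source loses 6 dB per doubling of distance; generally ΔL = −20·log₁₀(r₂/r₁).
ΔL = −20·log₁₀(2) = -6.02 dB.

-6 dB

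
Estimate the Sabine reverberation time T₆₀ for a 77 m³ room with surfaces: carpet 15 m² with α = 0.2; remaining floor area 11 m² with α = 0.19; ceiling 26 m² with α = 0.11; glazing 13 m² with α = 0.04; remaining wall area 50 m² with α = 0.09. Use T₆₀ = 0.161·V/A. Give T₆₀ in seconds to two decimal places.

0.96 s

Summing Sᵢαᵢ: 15·0.2 + 11·0.19 + 26·0.11 + 13·0.04 + 50·0.09 = 12.97 m².
T₆₀ = 0.161·V/A = 0.161·77/12.97 = 0.956 s.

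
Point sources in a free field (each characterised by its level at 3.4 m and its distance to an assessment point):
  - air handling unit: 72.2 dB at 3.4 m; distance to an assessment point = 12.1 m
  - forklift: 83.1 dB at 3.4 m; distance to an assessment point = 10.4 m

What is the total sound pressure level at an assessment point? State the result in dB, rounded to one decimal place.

73.6 dB

First find each source's level at the receiver (point-source: −20·log₁₀(r/r_ref)), then combine on an intensity basis.
air handling unit: 72.2 − 20·log₁₀(12.1/3.4) = 72.2 − 11.03 = 61.17 dB.
forklift: 83.1 − 20·log₁₀(10.4/3.4) = 83.1 − 9.71 = 73.39 dB.
Σ 10^(L/10) = 2.313e+07 → L_total = 10·log₁₀(2.313e+07) = 73.64 dB.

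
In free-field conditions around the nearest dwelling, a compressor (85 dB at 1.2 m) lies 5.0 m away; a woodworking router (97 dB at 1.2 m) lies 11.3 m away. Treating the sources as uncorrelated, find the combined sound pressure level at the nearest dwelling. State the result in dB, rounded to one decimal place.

Apply inverse-square spreading to bring every level to the receiver, then sum 10^(L/10).
compressor: 85 − 20·log₁₀(5.0/1.2) = 85 − 12.40 = 72.60 dB.
woodworking router: 97 − 20·log₁₀(11.3/1.2) = 97 − 19.48 = 77.52 dB.
Σ 10^(L/10) = 7.474e+07 → L_total = 10·log₁₀(7.474e+07) = 78.74 dB.

78.7 dB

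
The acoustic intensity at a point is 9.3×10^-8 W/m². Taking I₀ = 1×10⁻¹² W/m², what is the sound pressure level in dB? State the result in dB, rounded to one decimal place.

49.7 dB

Dividing by I₀ shifts the exponent by 12: I/I₀ = 9.3×10^4.
L = 10·(0.9685 + 4) = 49.68 dB.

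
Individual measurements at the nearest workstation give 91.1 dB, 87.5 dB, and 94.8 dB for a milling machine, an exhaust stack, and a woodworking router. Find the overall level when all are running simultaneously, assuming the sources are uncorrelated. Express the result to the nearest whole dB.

97 dB

For uncorrelated sources the intensities add, so convert each level to linear form, sum, and take 10·log₁₀ of the total.
Σ 10^(L/10) = 10^(91.1/10) + 10^(87.5/10) + 10^(94.8/10) = 4.871e+09.
L_total = 10·log₁₀(4.871e+09) = 96.88 dB.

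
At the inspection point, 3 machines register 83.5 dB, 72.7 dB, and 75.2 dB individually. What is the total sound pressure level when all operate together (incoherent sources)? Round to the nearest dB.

84 dB

For uncorrelated sources the intensities add, so convert each level to linear form, sum, and take 10·log₁₀ of the total.
Σ 10^(L/10) = 10^(83.5/10) + 10^(72.7/10) + 10^(75.2/10) = 2.756e+08.
L_total = 10·log₁₀(2.756e+08) = 84.40 dB.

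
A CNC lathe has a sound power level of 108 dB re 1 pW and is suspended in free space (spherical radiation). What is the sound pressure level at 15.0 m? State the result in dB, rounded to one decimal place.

Free-field spherical radiation: L_p = L_w − 10·log₁₀(4π·r²), r = 15.0 m.
4π·r² = 2827 m², 10·log₁₀ of that is 34.514 dB.
L_p = 108 − 34.514 = 73.49 dB.

73.5 dB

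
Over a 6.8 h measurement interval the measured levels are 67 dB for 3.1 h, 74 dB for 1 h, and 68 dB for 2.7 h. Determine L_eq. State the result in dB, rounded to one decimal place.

69.3 dB

L_eq = 10·log₁₀[(1/T)·Σ tᵢ·10^(Lᵢ/10)] with T = 6.8 h.
Σ tᵢ·10^(Lᵢ/10) = 3.1·10^(67/10) + 1·10^(74/10) + 2.7·10^(68/10) = 5.769e+07.
L_eq = 10·log₁₀(5.769e+07/6.8) = 69.29 dB.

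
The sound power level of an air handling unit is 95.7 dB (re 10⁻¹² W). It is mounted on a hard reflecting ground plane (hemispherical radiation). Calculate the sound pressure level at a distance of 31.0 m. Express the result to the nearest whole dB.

58 dB

Free-field hemispherical radiation: L_p = L_w − 10·log₁₀(2π·r²), r = 31.0 m.
2π·r² = 6038 m², 10·log₁₀ of that is 37.809 dB.
L_p = 95.7 − 37.809 = 57.89 dB.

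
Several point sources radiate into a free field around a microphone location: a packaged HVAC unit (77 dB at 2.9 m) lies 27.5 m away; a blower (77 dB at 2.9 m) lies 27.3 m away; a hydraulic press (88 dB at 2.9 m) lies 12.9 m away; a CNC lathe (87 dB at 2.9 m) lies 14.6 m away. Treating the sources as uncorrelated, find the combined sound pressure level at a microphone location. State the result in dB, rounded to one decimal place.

77.2 dB

First find each source's level at the receiver (point-source: −20·log₁₀(r/r_ref)), then combine on an intensity basis.
packaged HVAC unit: 77 − 20·log₁₀(27.5/2.9) = 77 − 19.54 = 57.46 dB.
blower: 77 − 20·log₁₀(27.3/2.9) = 77 − 19.48 = 57.52 dB.
hydraulic press: 88 − 20·log₁₀(12.9/2.9) = 88 − 12.96 = 75.04 dB.
CNC lathe: 87 − 20·log₁₀(14.6/2.9) = 87 − 14.04 = 72.96 dB.
Σ 10^(L/10) = 5.278e+07 → L_total = 10·log₁₀(5.278e+07) = 77.23 dB.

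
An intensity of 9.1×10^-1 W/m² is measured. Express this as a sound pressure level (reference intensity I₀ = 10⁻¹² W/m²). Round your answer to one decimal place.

119.6 dB

Dividing by I₀ shifts the exponent by 12: I/I₀ = 9.1×10^11.
L = 10·(0.9590 + 11) = 119.59 dB.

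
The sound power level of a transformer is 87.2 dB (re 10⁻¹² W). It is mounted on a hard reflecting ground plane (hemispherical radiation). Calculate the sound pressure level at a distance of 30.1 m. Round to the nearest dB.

50 dB

Free-field hemispherical radiation: L_p = L_w − 10·log₁₀(2π·r²), r = 30.1 m.
2π·r² = 5693 m², 10·log₁₀ of that is 37.553 dB.
L_p = 87.2 − 37.553 = 49.65 dB.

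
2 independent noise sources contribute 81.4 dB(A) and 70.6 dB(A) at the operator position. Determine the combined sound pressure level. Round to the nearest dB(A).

Incoherent sources combine by intensity addition: L_total = 10·log₁₀(Σ 10^(L_i/10)).
Σ 10^(L/10) = 10^(81.4/10) + 10^(70.6/10) = 1.495e+08.
L_total = 10·log₁₀(1.495e+08) = 81.75 dB(A).

82 dB(A)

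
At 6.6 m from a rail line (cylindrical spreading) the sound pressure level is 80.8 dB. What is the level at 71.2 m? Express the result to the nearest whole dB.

70 dB

Cylindrical spreading from a line source gives a 10·log₁₀(r₂/r₁) drop.
L₂ = 80.8 − 10·log₁₀(71.2/6.6) = 80.8 − 10.329 = 70.47 dB.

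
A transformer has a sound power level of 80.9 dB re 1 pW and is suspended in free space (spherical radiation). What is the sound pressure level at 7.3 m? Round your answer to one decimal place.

52.6 dB

Free-field spherical radiation: L_p = L_w − 10·log₁₀(4π·r²), r = 7.3 m.
4π·r² = 669.7 m², 10·log₁₀ of that is 28.259 dB.
L_p = 80.9 − 28.259 = 52.64 dB.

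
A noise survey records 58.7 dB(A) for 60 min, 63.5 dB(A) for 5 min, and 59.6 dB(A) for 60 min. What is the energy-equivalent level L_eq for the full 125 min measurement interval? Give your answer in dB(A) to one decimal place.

59.5 dB(A)

The energy average is taken in the linear domain: L_eq = 10·log₁₀[(Σ tᵢ·10^(Lᵢ/10))/T], T = 125 min.
Σ tᵢ·10^(Lᵢ/10) = 60·10^(58.7/10) + 5·10^(63.5/10) + 60·10^(59.6/10) = 1.104e+08.
L_eq = 10·log₁₀(1.104e+08/125) = 59.46 dB(A).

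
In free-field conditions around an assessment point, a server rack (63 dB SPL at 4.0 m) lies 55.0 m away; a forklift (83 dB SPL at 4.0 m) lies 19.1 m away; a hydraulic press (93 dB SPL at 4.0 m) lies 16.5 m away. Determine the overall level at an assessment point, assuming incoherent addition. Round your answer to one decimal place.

81.0 dB SPL

Propagate each source to the receiver with L = L_ref − 20·log₁₀(r/r_ref), then add intensities.
server rack: 63 − 20·log₁₀(55.0/4.0) = 63 − 22.77 = 40.23 dB SPL.
forklift: 83 − 20·log₁₀(19.1/4.0) = 83 − 13.58 = 69.42 dB SPL.
hydraulic press: 93 − 20·log₁₀(16.5/4.0) = 93 − 12.31 = 80.69 dB SPL.
Σ 10^(L/10) = 1.260e+08 → L_total = 10·log₁₀(1.260e+08) = 81.00 dB SPL.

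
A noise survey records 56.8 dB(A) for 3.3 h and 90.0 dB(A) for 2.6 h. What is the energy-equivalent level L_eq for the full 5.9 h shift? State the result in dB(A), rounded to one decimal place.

86.4 dB(A)

The energy average is taken in the linear domain: L_eq = 10·log₁₀[(Σ tᵢ·10^(Lᵢ/10))/T], T = 5.9 h.
Σ tᵢ·10^(Lᵢ/10) = 3.3·10^(56.8/10) + 2.6·10^(90.0/10) = 2.602e+09.
L_eq = 10·log₁₀(2.602e+09/5.9) = 86.44 dB(A).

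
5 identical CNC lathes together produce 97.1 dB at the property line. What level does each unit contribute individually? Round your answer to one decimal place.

90.1 dB

For N identical incoherent sources L_total = L₁ + 10·log₁₀ N, so L₁ = 97.1 − 10·log₁₀(5) = 97.1 − 6.990.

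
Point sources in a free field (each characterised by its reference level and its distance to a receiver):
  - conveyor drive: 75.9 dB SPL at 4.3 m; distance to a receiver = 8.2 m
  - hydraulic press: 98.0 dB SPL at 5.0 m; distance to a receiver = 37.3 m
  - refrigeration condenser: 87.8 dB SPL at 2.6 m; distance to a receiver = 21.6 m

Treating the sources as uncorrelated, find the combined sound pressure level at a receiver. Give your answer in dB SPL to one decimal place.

Propagate each source to the receiver with L = L_ref − 20·log₁₀(r/r_ref), then add intensities.
conveyor drive: 75.9 − 20·log₁₀(8.2/4.3) = 75.9 − 5.61 = 70.29 dB SPL.
hydraulic press: 98.0 − 20·log₁₀(37.3/5.0) = 98.0 − 17.45 = 80.55 dB SPL.
refrigeration condenser: 87.8 − 20·log₁₀(21.6/2.6) = 87.8 − 18.39 = 69.41 dB SPL.
Σ 10^(L/10) = 1.328e+08 → L_total = 10·log₁₀(1.328e+08) = 81.23 dB SPL.

81.2 dB SPL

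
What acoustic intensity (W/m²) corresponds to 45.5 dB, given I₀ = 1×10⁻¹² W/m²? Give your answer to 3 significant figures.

I/I₀ = 10^(45.5/10) = 3.548e+04, so I = 3.548e+04 × 10⁻¹² W/m².

3.55e-08 W/m²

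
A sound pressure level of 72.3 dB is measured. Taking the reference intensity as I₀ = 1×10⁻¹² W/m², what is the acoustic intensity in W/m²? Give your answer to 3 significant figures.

L = 10·log₁₀(I/I₀) ⇒ I = I₀·10^(L/10) = 10⁻¹² × 10^7.23.

1.70e-05 W/m²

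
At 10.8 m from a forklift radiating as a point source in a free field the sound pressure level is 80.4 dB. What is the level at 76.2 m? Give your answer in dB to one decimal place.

Spherical spreading from a point source gives a 20·log₁₀(r₂/r₁) drop.
L₂ = 80.4 − 20·log₁₀(76.2/10.8) = 80.4 − 16.971 = 63.43 dB.

63.4 dB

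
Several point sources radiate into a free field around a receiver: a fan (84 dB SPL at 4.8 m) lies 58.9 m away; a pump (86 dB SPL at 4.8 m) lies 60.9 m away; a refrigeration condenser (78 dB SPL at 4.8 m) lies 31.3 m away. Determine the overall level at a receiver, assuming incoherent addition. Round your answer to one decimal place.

67.5 dB SPL

Apply inverse-square spreading to bring every level to the receiver, then sum 10^(L/10).
fan: 84 − 20·log₁₀(58.9/4.8) = 84 − 21.78 = 62.22 dB SPL.
pump: 86 − 20·log₁₀(60.9/4.8) = 86 − 22.07 = 63.93 dB SPL.
refrigeration condenser: 78 − 20·log₁₀(31.3/4.8) = 78 − 16.29 = 61.71 dB SPL.
Σ 10^(L/10) = 5.625e+06 → L_total = 10·log₁₀(5.625e+06) = 67.50 dB SPL.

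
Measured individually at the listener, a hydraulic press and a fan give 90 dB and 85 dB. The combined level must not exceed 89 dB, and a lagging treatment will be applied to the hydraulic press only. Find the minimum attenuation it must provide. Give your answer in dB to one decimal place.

Fixed contribution from the other source: Σ 10^(L/10) = 10^(85/10) = 3.162e+08 (85.00 dB).
To meet 89 dB overall, the treated hydraulic press may contribute at most 10^(89/10) − 3.162e+08 = 4.781e+08, i.e. 86.80 dB.
Required insertion loss = 90 − 86.80 = 3.20 dB.

3.2 dB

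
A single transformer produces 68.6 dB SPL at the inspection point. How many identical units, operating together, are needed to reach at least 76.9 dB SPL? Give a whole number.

7

Need L₁ + 10·log₁₀ N ≥ 76.9, i.e. log₁₀ N ≥ 0.83.
N ≥ 10^(8.3/10) = 6.761, so N = 7.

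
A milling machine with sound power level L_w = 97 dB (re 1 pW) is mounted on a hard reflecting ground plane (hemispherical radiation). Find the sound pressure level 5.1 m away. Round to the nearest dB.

75 dB

L_p = L_w − 10·log₁₀(2π·r²) with r = 5.1 m.
2π·r² = 163.4 m², 10·log₁₀ of that is 22.133 dB.
L_p = 97 − 22.133 = 74.87 dB.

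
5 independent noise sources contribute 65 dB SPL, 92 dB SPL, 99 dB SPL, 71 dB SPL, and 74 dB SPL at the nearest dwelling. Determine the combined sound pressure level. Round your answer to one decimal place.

99.8 dB SPL

For uncorrelated sources the intensities add, so convert each level to linear form, sum, and take 10·log₁₀ of the total.
Σ 10^(L/10) = 10^(65/10) + 10^(92/10) + 10^(99/10) + 10^(71/10) + 10^(74/10) = 9.569e+09.
L_total = 10·log₁₀(9.569e+09) = 99.81 dB SPL.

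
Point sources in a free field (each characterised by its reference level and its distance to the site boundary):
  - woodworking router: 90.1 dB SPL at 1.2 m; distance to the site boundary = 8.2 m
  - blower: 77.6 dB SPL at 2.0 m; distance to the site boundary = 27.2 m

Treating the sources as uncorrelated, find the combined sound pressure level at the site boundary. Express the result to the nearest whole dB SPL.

73 dB SPL

Apply inverse-square spreading to bring every level to the receiver, then sum 10^(L/10).
woodworking router: 90.1 − 20·log₁₀(8.2/1.2) = 90.1 − 16.69 = 73.41 dB SPL.
blower: 77.6 − 20·log₁₀(27.2/2.0) = 77.6 − 22.67 = 54.93 dB SPL.
Σ 10^(L/10) = 2.223e+07 → L_total = 10·log₁₀(2.223e+07) = 73.47 dB SPL.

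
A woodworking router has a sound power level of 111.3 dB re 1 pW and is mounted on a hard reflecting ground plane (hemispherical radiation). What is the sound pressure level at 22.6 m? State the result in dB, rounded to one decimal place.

76.2 dB

L_p = L_w − 10·log₁₀(2π·r²) with r = 22.6 m.
2π·r² = 3209 m², 10·log₁₀ of that is 35.064 dB.
L_p = 111.3 − 35.064 = 76.24 dB.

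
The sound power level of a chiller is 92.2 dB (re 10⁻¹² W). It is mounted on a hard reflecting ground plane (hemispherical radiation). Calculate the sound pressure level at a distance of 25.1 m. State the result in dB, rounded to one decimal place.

The power spreads over a hemisphere of area 2π·r², so L_p = L_w − 10·log₁₀(2π·r²).
2π·r² = 3958 m², 10·log₁₀ of that is 35.975 dB.
L_p = 92.2 − 35.975 = 56.22 dB.

56.2 dB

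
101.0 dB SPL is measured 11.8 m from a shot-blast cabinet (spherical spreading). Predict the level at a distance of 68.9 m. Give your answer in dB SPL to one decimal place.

85.7 dB SPL

Spherical spreading from a point source gives a 20·log₁₀(r₂/r₁) drop.
L₂ = 101.0 − 20·log₁₀(68.9/11.8) = 101.0 − 15.327 = 85.67 dB SPL.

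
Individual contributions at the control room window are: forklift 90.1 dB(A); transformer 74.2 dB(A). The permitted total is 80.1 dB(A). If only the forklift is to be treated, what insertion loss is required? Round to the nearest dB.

11 dB

Fixed contribution from the other source: Σ 10^(L/10) = 10^(74.2/10) = 2.630e+07 (74.20 dB(A)).
The limit corresponds to 10^(80.1/10) = 1.023e+08; subtracting the fixed part leaves 7.603e+07 for the forklift, i.e. 78.81 dB(A).
Required insertion loss = 90.1 − 78.81 = 11.29 dB.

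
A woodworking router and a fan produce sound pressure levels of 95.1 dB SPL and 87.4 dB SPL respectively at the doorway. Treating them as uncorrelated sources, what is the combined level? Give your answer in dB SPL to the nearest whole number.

96 dB SPL

For uncorrelated sources the intensities add, so convert each level to linear form, sum, and take 10·log₁₀ of the total.
Σ 10^(L/10) = 10^(95.1/10) + 10^(87.4/10) = 3.785e+09.
L_total = 10·log₁₀(3.785e+09) = 95.78 dB SPL.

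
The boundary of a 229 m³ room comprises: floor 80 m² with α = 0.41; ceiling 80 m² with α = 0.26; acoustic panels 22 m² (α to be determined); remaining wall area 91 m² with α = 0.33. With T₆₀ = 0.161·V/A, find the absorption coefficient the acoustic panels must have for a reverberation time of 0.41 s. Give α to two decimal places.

0.29

From T₆₀ = 0.161·V/A, the target T₆₀ = 0.41 s needs A = 0.161·229/0.41 = 89.92 m².
Absorption from the other surfaces = 80·0.41 + 80·0.26 + 91·0.33 = 83.63 m², so the acoustic panels must supply 6.29 m² over 22 m².
α = 6.29/22 = 0.286.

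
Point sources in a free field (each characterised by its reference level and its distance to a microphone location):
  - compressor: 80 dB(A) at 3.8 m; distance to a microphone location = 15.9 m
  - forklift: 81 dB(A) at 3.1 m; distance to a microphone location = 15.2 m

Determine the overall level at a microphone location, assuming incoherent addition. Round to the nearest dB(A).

70 dB(A)

Propagate each source to the receiver with L = L_ref − 20·log₁₀(r/r_ref), then add intensities.
compressor: 80 − 20·log₁₀(15.9/3.8) = 80 − 12.43 = 67.57 dB(A).
forklift: 81 − 20·log₁₀(15.2/3.1) = 81 − 13.81 = 67.19 dB(A).
Σ 10^(L/10) = 1.095e+07 → L_total = 10·log₁₀(1.095e+07) = 70.39 dB(A).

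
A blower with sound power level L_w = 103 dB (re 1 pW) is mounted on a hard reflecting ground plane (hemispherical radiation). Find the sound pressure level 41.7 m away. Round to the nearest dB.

63 dB

The power spreads over a hemisphere of area 2π·r², so L_p = L_w − 10·log₁₀(2π·r²).
2π·r² = 1.093e+04 m², 10·log₁₀ of that is 40.385 dB.
L_p = 103 − 40.385 = 62.62 dB.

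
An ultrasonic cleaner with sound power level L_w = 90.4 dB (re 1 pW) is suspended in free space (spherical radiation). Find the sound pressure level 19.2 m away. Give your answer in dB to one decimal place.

Free-field spherical radiation: L_p = L_w − 10·log₁₀(4π·r²), r = 19.2 m.
4π·r² = 4632 m², 10·log₁₀ of that is 36.658 dB.
L_p = 90.4 − 36.658 = 53.74 dB.

53.7 dB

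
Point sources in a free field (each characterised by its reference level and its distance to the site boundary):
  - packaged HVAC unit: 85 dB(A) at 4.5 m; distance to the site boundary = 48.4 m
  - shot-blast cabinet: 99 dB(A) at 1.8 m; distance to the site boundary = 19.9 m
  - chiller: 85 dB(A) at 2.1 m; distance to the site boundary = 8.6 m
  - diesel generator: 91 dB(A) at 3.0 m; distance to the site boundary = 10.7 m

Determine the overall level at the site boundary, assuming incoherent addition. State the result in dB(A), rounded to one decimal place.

82.7 dB(A)

First find each source's level at the receiver (point-source: −20·log₁₀(r/r_ref)), then combine on an intensity basis.
packaged HVAC unit: 85 − 20·log₁₀(48.4/4.5) = 85 − 20.63 = 64.37 dB(A).
shot-blast cabinet: 99 − 20·log₁₀(19.9/1.8) = 99 − 20.87 = 78.13 dB(A).
chiller: 85 − 20·log₁₀(8.6/2.1) = 85 − 12.25 = 72.75 dB(A).
diesel generator: 91 − 20·log₁₀(10.7/3.0) = 91 − 11.05 = 79.95 dB(A).
Σ 10^(L/10) = 1.855e+08 → L_total = 10·log₁₀(1.855e+08) = 82.68 dB(A).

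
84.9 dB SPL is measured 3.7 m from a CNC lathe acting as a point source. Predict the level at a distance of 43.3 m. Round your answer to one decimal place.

For a point source, L₂ = L₁ − 20·log₁₀(r₂/r₁).
L₂ = 84.9 − 20·log₁₀(43.3/3.7) = 84.9 − 21.366 = 63.53 dB SPL.

63.5 dB SPL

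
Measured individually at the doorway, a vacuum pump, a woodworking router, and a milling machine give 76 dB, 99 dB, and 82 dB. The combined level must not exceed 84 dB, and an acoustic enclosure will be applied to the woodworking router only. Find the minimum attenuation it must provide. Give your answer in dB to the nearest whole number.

Everything except the woodworking router sums to 10^(76/10) + 10^(82/10) = 1.983e+08 in linear terms, 82.97 dB.
The limit corresponds to 10^(84/10) = 2.512e+08; subtracting the fixed part leaves 5.289e+07 for the woodworking router, i.e. 77.23 dB.
So the woodworking router must be reduced from 99 to 77.23 dB: IL = 21.77 dB.

22 dB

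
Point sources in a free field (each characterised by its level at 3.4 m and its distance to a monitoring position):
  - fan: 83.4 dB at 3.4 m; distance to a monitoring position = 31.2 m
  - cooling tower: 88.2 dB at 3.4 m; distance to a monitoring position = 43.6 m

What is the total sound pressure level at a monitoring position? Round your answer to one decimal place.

Propagate each source to the receiver with L = L_ref − 20·log₁₀(r/r_ref), then add intensities.
fan: 83.4 − 20·log₁₀(31.2/3.4) = 83.4 − 19.25 = 64.15 dB.
cooling tower: 88.2 − 20·log₁₀(43.6/3.4) = 88.2 − 22.16 = 66.04 dB.
Σ 10^(L/10) = 6.616e+06 → L_total = 10·log₁₀(6.616e+06) = 68.21 dB.

68.2 dB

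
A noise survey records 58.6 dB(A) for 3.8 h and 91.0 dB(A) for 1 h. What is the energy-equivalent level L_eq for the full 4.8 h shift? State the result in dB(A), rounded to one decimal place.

L_eq = 10·log₁₀[(1/T)·Σ tᵢ·10^(Lᵢ/10)] with T = 4.8 h.
Σ tᵢ·10^(Lᵢ/10) = 3.8·10^(58.6/10) + 1·10^(91.0/10) = 1.262e+09.
L_eq = 10·log₁₀(1.262e+09/4.8) = 84.20 dB(A).

84.2 dB(A)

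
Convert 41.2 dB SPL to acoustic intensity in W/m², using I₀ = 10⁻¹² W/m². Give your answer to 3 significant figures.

1.32e-08 W/m²

L = 10·log₁₀(I/I₀) ⇒ I = I₀·10^(L/10) = 10⁻¹² × 10^4.12.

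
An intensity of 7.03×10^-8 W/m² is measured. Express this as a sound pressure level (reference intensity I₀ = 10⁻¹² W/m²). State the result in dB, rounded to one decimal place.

Dividing by I₀ shifts the exponent by 12: I/I₀ = 7.03×10^4.
L = 10·(0.8470 + 4) = 48.47 dB.

48.5 dB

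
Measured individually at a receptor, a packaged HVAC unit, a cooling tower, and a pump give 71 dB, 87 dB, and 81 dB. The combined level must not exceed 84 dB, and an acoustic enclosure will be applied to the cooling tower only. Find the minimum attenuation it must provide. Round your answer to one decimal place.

Everything except the cooling tower sums to 10^(71/10) + 10^(81/10) = 1.385e+08 in linear terms, 81.41 dB.
To meet 84 dB overall, the treated cooling tower may contribute at most 10^(84/10) − 1.385e+08 = 1.127e+08, i.e. 80.52 dB.
So the cooling tower must be reduced from 87 to 80.52 dB: IL = 6.48 dB.

6.5 dB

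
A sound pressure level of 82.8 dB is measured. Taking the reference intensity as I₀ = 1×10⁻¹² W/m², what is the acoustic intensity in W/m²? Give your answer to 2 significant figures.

I = I₀·10^(L/10) = 10⁻¹² × 10^(82.8/10) = 10^(-3.720).

0.00019 W/m²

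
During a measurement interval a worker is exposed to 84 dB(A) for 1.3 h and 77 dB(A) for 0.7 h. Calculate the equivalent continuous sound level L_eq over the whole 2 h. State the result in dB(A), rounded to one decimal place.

The energy average is taken in the linear domain: L_eq = 10·log₁₀[(Σ tᵢ·10^(Lᵢ/10))/T], T = 2 h.
Σ tᵢ·10^(Lᵢ/10) = 1.3·10^(84/10) + 0.7·10^(77/10) = 3.616e+08.
L_eq = 10·log₁₀(3.616e+08/2) = 82.57 dB(A).

82.6 dB(A)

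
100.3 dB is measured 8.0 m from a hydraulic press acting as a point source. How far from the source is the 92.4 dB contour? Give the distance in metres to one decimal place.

19.9 m

The 7.9 dB drop corresponds to a distance ratio of 10^(7.9/20) for a point source.
r₂ = 8.0·10^((100.3−92.4)/20) = 8.0·10^(7.9/20) = 19.87 m.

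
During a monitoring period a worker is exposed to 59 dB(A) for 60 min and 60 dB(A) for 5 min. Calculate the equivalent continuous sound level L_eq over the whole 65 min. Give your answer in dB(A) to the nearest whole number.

L_eq = 10·log₁₀[(1/T)·Σ tᵢ·10^(Lᵢ/10)] with T = 65 min.
Σ tᵢ·10^(Lᵢ/10) = 60·10^(59/10) + 5·10^(60/10) = 5.266e+07.
L_eq = 10·log₁₀(5.266e+07/65) = 59.09 dB(A).

59 dB(A)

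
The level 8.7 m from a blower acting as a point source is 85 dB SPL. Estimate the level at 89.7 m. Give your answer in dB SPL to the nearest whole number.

65 dB SPL

Spherical spreading from a point source gives a 20·log₁₀(r₂/r₁) drop.
L₂ = 85 − 20·log₁₀(89.7/8.7) = 85 − 20.265 = 64.73 dB SPL.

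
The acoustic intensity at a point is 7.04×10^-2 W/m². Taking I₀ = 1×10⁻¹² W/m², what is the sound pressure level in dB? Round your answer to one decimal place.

Dividing by I₀ shifts the exponent by 12: I/I₀ = 7.04×10^10.
L = 10·(0.8476 + 10) = 108.48 dB.

108.5 dB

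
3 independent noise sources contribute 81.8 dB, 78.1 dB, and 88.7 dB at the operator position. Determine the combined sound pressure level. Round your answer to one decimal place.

89.8 dB

Incoherent sources combine by intensity addition: L_total = 10·log₁₀(Σ 10^(L_i/10)).
Σ 10^(L/10) = 10^(81.8/10) + 10^(78.1/10) + 10^(88.7/10) = 9.572e+08.
L_total = 10·log₁₀(9.572e+08) = 89.81 dB.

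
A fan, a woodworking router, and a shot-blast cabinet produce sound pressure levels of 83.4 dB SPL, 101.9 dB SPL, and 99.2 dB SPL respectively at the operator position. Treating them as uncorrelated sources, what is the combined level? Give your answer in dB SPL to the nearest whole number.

104 dB SPL

Incoherent sources combine by intensity addition: L_total = 10·log₁₀(Σ 10^(L_i/10)).
Σ 10^(L/10) = 10^(83.4/10) + 10^(101.9/10) + 10^(99.2/10) = 2.402e+10.
L_total = 10·log₁₀(2.402e+10) = 103.81 dB SPL.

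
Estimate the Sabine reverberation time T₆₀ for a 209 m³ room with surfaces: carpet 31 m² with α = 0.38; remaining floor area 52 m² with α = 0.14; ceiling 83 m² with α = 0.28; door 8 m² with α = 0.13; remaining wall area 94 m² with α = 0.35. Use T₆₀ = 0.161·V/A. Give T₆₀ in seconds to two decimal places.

0.44 s

A = Σ Sᵢαᵢ = 31·0.38 + 52·0.14 + 83·0.28 + 8·0.13 + 94·0.35 = 76.24 m².
T₆₀ = 0.161 × 209 / 76.24 = 0.441 s.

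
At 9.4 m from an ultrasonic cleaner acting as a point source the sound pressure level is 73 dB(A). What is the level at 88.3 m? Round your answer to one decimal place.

Point-source attenuation: ΔL = 20·log₁₀(r₂/r₁) = 20·log₁₀(88.3/9.4) = 19.457 dB.
L₂ = 73 − 20·log₁₀(88.3/9.4) = 73 − 19.457 = 53.54 dB(A).

53.5 dB(A)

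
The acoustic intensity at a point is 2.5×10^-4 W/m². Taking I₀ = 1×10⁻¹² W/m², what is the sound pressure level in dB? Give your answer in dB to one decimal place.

84.0 dB

I/I₀ = 2.5×10^-4/10⁻¹² = 2.5×10^8, and L = 10·log₁₀(I/I₀).
L = 10·(0.3979 + 8) = 83.98 dB.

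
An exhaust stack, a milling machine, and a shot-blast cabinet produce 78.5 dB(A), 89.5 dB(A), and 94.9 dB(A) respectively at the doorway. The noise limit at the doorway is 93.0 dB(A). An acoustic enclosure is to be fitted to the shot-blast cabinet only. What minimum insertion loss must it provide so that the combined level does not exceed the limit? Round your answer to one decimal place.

4.8 dB

The untreated sources together contribute 10^(78.5/10) + 10^(89.5/10) = 9.620e+08, i.e. 89.83 dB(A).
To meet 93.0 dB(A) overall, the treated shot-blast cabinet may contribute at most 10^(93.0/10) − 9.620e+08 = 1.033e+09, i.e. 90.14 dB(A).
So the shot-blast cabinet must be reduced from 94.9 to 90.14 dB(A): IL = 4.76 dB.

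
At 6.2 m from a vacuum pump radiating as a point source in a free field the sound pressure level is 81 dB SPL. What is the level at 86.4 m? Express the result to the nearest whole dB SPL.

58 dB SPL

Point-source attenuation: ΔL = 20·log₁₀(r₂/r₁) = 20·log₁₀(86.4/6.2) = 22.882 dB.
L₂ = 81 − 20·log₁₀(86.4/6.2) = 81 − 22.882 = 58.12 dB SPL.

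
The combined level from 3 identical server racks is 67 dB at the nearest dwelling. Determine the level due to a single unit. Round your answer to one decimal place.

3 equal contributions raise the level by 10·log₁₀ 3 = 4.771 dB, so each unit alone gives 67 − 4.771.

62.2 dB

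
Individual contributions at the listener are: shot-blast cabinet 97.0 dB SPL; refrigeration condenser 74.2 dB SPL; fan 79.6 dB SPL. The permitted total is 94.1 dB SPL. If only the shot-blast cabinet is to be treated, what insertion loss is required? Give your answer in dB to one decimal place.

3.1 dB

Everything except the shot-blast cabinet sums to 10^(74.2/10) + 10^(79.6/10) = 1.175e+08 in linear terms, 80.70 dB SPL.
The limit corresponds to 10^(94.1/10) = 2.570e+09; subtracting the fixed part leaves 2.453e+09 for the shot-blast cabinet, i.e. 93.90 dB SPL.
So the shot-blast cabinet must be reduced from 97.0 to 93.90 dB SPL: IL = 3.10 dB.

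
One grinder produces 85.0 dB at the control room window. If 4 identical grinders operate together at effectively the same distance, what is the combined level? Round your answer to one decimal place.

91.0 dB

N identical incoherent sources raise the level by 10·log₁₀ N.
L_total = 85.0 + 10·log₁₀(4) = 85.0 + 6.021 = 91.02 dB.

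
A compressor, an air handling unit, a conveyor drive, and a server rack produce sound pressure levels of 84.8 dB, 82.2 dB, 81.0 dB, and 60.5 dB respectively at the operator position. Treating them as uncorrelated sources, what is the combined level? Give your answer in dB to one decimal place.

87.7 dB

Incoherent sources combine by intensity addition: L_total = 10·log₁₀(Σ 10^(L_i/10)).
Σ 10^(L/10) = 10^(84.8/10) + 10^(82.2/10) + 10^(81.0/10) + 10^(60.5/10) = 5.950e+08.
L_total = 10·log₁₀(5.950e+08) = 87.74 dB.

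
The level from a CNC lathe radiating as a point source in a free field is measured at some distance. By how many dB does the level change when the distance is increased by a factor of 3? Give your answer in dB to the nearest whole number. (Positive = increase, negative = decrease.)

-10 dB

With spherical spreading the level changes by −20·log₁₀(r₂/r₁).
ΔL = −20·log₁₀(3) = -9.54 dB.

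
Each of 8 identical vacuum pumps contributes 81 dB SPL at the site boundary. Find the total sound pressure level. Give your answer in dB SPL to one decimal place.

With 8 equal, uncorrelated contributions the intensity is 8× that of one unit, giving a rise of 10·log₁₀ 8.
L_total = 81 + 10·log₁₀(8) = 81 + 9.031 = 90.03 dB SPL.

90.0 dB SPL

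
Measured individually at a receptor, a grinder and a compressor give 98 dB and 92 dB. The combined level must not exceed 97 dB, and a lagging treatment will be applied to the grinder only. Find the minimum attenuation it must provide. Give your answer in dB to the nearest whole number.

Fixed contribution from the other source: Σ 10^(L/10) = 10^(92/10) = 1.585e+09 (92.00 dB).
The limit corresponds to 10^(97/10) = 5.012e+09; subtracting the fixed part leaves 3.427e+09 for the grinder, i.e. 95.35 dB.
Required insertion loss = 98 − 95.35 = 2.65 dB.

3 dB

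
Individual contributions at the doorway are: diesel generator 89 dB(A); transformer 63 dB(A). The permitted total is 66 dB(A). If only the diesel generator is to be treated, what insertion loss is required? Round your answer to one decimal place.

26.0 dB

The untreated sources together contribute 10^(63/10) = 1.995e+06, i.e. 63.00 dB(A).
The limit corresponds to 10^(66/10) = 3.981e+06; subtracting the fixed part leaves 1.986e+06 for the diesel generator, i.e. 62.98 dB(A).
Required insertion loss = 89 − 62.98 = 26.02 dB.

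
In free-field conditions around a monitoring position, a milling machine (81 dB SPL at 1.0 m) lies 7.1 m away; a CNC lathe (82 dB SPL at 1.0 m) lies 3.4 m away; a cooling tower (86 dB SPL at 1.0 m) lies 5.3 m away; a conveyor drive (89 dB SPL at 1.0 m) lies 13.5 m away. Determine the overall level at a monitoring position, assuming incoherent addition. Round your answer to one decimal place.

Apply inverse-square spreading to bring every level to the receiver, then sum 10^(L/10).
milling machine: 81 − 20·log₁₀(7.1/1.0) = 81 − 17.03 = 63.97 dB SPL.
CNC lathe: 82 − 20·log₁₀(3.4/1.0) = 82 − 10.63 = 71.37 dB SPL.
cooling tower: 86 − 20·log₁₀(5.3/1.0) = 86 − 14.49 = 71.51 dB SPL.
conveyor drive: 89 − 20·log₁₀(13.5/1.0) = 89 − 22.61 = 66.39 dB SPL.
Σ 10^(L/10) = 3.474e+07 → L_total = 10·log₁₀(3.474e+07) = 75.41 dB SPL.

75.4 dB SPL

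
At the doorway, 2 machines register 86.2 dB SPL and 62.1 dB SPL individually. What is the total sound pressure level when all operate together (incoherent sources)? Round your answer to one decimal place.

86.2 dB SPL

For uncorrelated sources the intensities add, so convert each level to linear form, sum, and take 10·log₁₀ of the total.
Σ 10^(L/10) = 10^(86.2/10) + 10^(62.1/10) = 4.185e+08.
L_total = 10·log₁₀(4.185e+08) = 86.22 dB SPL.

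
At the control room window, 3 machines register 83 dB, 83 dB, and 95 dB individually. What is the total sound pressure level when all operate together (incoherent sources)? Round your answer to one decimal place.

For uncorrelated sources the intensities add, so convert each level to linear form, sum, and take 10·log₁₀ of the total.
Σ 10^(L/10) = 10^(83/10) + 10^(83/10) + 10^(95/10) = 3.561e+09.
L_total = 10·log₁₀(3.561e+09) = 95.52 dB.

95.5 dB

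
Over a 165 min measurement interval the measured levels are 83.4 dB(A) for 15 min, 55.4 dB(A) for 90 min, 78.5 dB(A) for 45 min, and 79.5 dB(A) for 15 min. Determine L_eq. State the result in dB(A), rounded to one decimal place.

The energy average is taken in the linear domain: L_eq = 10·log₁₀[(Σ tᵢ·10^(Lᵢ/10))/T], T = 165 min.
Σ tᵢ·10^(Lᵢ/10) = 15·10^(83.4/10) + 90·10^(55.4/10) + 45·10^(78.5/10) + 15·10^(79.5/10) = 7.835e+09.
L_eq = 10·log₁₀(7.835e+09/165) = 76.77 dB(A).

76.8 dB(A)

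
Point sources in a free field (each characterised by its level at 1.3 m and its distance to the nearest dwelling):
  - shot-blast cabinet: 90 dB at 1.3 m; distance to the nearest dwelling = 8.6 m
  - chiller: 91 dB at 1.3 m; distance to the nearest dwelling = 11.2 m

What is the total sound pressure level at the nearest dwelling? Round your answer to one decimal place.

Apply inverse-square spreading to bring every level to the receiver, then sum 10^(L/10).
shot-blast cabinet: 90 − 20·log₁₀(8.6/1.3) = 90 − 16.41 = 73.59 dB.
chiller: 91 − 20·log₁₀(11.2/1.3) = 91 − 18.71 = 72.29 dB.
Σ 10^(L/10) = 3.981e+07 → L_total = 10·log₁₀(3.981e+07) = 76.00 dB.

76.0 dB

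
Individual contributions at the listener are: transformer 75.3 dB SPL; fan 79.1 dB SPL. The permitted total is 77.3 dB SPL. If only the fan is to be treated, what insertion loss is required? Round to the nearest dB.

6 dB

Everything except the fan sums to 10^(75.3/10) = 3.388e+07 in linear terms, 75.30 dB SPL.
The limit corresponds to 10^(77.3/10) = 5.370e+07; subtracting the fixed part leaves 1.982e+07 for the fan, i.e. 72.97 dB SPL.
Required insertion loss = 79.1 − 72.97 = 6.13 dB.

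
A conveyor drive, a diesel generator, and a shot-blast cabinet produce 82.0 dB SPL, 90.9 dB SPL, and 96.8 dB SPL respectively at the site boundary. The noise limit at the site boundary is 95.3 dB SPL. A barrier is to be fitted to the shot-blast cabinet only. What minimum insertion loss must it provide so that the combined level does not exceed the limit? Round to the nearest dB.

4 dB

The untreated sources together contribute 10^(82.0/10) + 10^(90.9/10) = 1.389e+09, i.e. 91.43 dB SPL.
The limit corresponds to 10^(95.3/10) = 3.388e+09; subtracting the fixed part leaves 2.000e+09 for the shot-blast cabinet, i.e. 93.01 dB SPL.
Required insertion loss = 96.8 − 93.01 = 3.79 dB.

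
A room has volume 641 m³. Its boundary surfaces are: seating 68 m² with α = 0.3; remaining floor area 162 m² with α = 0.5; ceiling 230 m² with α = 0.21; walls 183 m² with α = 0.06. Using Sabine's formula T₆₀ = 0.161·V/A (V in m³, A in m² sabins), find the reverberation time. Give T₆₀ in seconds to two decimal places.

0.64 s

Summing Sᵢαᵢ: 68·0.3 + 162·0.5 + 230·0.21 + 183·0.06 = 160.68 m².
T₆₀ = 0.161·V/A = 0.161·641/160.68 = 0.642 s.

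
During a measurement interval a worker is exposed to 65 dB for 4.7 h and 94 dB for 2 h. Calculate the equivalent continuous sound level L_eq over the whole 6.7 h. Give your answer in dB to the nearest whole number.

Weight each interval's intensity by its duration and average over T = 6.7 h:
Σ tᵢ·10^(Lᵢ/10) = 4.7·10^(65/10) + 2·10^(94/10) = 5.039e+09.
L_eq = 10·log₁₀(5.039e+09/6.7) = 88.76 dB.

89 dB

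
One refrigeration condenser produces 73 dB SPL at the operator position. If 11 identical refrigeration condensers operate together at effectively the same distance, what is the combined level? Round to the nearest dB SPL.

N identical incoherent sources raise the level by 10·log₁₀ N.
L_total = 73 + 10·log₁₀(11) = 73 + 10.414 = 83.41 dB SPL.

83 dB SPL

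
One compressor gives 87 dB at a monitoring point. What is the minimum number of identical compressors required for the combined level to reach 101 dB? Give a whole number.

26

Need L₁ + 10·log₁₀ N ≥ 101, i.e. log₁₀ N ≥ 1.40.
N ≥ 10^(14.0/10) = 25.119, so N = 26.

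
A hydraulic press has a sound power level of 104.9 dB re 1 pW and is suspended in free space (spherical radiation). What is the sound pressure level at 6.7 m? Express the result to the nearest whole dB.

77 dB

The power spreads over a sphere of area 4π·r², so L_p = L_w − 10·log₁₀(4π·r²).
4π·r² = 564.1 m², 10·log₁₀ of that is 27.514 dB.
L_p = 104.9 − 27.514 = 77.39 dB.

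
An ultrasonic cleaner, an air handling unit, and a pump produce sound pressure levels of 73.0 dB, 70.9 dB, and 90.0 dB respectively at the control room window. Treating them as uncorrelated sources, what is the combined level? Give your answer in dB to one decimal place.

90.1 dB

Incoherent sources combine by intensity addition: L_total = 10·log₁₀(Σ 10^(L_i/10)).
Σ 10^(L/10) = 10^(73.0/10) + 10^(70.9/10) + 10^(90.0/10) = 1.032e+09.
L_total = 10·log₁₀(1.032e+09) = 90.14 dB.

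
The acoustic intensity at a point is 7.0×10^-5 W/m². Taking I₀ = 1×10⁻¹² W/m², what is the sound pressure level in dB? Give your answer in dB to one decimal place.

I/I₀ = 7.0×10^-5/10⁻¹² = 7.0×10^7, and L = 10·log₁₀(I/I₀).
L = 10·(0.8451 + 7) = 78.45 dB.

78.5 dB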